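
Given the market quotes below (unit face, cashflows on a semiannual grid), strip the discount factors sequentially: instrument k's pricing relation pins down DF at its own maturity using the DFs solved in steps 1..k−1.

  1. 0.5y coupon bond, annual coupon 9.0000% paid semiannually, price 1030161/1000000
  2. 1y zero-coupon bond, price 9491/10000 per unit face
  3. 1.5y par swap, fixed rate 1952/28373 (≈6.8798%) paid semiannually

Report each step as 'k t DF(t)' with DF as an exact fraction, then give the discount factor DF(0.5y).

step 1 [0.5y] bond c/2=9/200: DF=(1030161/1000000 − 9/200·(0))/(1+9/200) = 4929/5000 ≈ 0.985800
step 2 [1y] zero: DF = P = 9491/10000 ≈ 0.949100
step 3 [1.5y] swap r/2=976/28373: DF=(1 − 976/28373·(0.985800+0.949100))/(1+976/28373) = 564/625 ≈ 0.902400

1 1/2 4929/5000
2 1 9491/10000
3 3/2 564/625
DF(0.5y) = 4929/5000 ≈ 0.985800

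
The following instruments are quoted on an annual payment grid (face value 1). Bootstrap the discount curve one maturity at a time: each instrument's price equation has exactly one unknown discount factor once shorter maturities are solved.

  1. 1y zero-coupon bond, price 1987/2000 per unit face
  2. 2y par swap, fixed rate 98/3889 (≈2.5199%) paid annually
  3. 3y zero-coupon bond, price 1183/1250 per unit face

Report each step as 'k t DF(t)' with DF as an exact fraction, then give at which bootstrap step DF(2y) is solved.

1 1 1987/2000
2 2 951/1000
3 3 1183/1250
DF(2y) is solved at step 2

step 1 [1y] zero: DF = P = 1987/2000 ≈ 0.993500
step 2 [2y] swap r/1=98/3889: DF=(1 − 98/3889·(0.993500))/(1+98/3889) = 951/1000 ≈ 0.951000
step 3 [3y] zero: DF = P = 1183/1250 ≈ 0.946400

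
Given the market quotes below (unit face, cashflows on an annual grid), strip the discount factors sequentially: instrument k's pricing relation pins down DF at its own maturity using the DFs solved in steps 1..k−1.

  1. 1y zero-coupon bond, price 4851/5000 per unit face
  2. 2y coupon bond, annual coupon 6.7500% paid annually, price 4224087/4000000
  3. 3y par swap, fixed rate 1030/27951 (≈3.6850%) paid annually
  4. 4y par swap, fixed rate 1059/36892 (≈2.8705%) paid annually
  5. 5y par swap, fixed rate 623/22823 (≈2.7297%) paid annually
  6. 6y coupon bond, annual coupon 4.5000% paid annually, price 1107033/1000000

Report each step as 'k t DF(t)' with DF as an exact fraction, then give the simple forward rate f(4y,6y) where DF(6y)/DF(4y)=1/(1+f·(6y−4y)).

1 1 4851/5000
2 2 9279/10000
3 3 897/1000
4 4 8941/10000
5 5 4377/5000
6 6 2157/2500
f(4y,6y) = ((8941/10000)/(2157/2500) − 1)/(2) = 313/17256 ≈ 1.8139%

step 1 [1y] zero: DF = P = 4851/5000 ≈ 0.970200
step 2 [2y] bond c/1=27/400: DF=(4224087/4000000 − 27/400·(0.970200))/(1+27/400) = 9279/10000 ≈ 0.927900
step 3 [3y] swap r/1=1030/27951: DF=(1 − 1030/27951·(0.970200+0.927900))/(1+1030/27951) = 897/1000 ≈ 0.897000
step 4 [4y] swap r/1=1059/36892: DF=(1 − 1059/36892·(0.970200+0.927900+0.897000))/(1+1059/36892) = 8941/10000 ≈ 0.894100
step 5 [5y] swap r/1=623/22823: DF=(1 − 623/22823·(0.970200+0.927900+0.897000+0.894100))/(1+623/22823) = 4377/5000 ≈ 0.875400
step 6 [6y] bond c/1=9/200: DF=(1107033/1000000 − 9/200·(0.970200+0.927900+0.897000+0.894100+0.875400))/(1+9/200) = 2157/2500 ≈ 0.862800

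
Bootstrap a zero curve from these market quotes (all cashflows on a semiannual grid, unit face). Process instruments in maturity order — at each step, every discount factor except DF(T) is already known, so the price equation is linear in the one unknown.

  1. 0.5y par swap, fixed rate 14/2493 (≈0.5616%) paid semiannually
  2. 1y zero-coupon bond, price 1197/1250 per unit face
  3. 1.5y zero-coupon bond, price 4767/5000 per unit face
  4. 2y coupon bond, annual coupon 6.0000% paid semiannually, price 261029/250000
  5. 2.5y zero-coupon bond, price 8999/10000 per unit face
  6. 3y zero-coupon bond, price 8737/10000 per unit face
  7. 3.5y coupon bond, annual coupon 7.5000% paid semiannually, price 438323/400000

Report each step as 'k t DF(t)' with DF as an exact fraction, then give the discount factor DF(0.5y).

1 1/2 2493/2500
2 1 1197/1250
3 3/2 4767/5000
4 2 929/1000
5 5/2 8999/10000
6 3 8737/10000
7 7/2 4267/5000
DF(0.5y) = 2493/2500 ≈ 0.997200

step 1 [0.5y] swap r/2=7/2493: DF=(1 − 7/2493·(0))/(1+7/2493) = 2493/2500 ≈ 0.997200
step 2 [1y] zero: DF = P = 1197/1250 ≈ 0.957600
step 3 [1.5y] zero: DF = P = 4767/5000 ≈ 0.953400
step 4 [2y] bond c/2=3/100: DF=(261029/250000 − 3/100·(0.997200+0.957600+0.953400))/(1+3/100) = 929/1000 ≈ 0.929000
step 5 [2.5y] zero: DF = P = 8999/10000 ≈ 0.899900
step 6 [3y] zero: DF = P = 8737/10000 ≈ 0.873700
step 7 [3.5y] bond c/2=3/80: DF=(438323/400000 − 3/80·(0.997200+0.957600+0.953400+0.929000+0.899900+0.873700))/(1+3/80) = 4267/5000 ≈ 0.853400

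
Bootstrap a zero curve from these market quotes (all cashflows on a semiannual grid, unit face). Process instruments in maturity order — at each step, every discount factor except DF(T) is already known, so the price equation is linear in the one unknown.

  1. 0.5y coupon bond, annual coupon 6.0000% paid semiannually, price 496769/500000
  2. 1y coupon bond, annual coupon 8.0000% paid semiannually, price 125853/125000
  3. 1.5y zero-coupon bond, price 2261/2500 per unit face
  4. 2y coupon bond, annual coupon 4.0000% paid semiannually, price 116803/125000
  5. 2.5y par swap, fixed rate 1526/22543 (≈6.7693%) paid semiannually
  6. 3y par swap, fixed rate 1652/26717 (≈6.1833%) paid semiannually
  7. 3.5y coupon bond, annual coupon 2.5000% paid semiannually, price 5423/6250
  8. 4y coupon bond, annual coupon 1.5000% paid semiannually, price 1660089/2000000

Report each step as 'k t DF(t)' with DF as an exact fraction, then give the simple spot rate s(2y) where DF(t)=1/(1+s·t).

1 1/2 4823/5000
2 1 931/1000
3 3/2 2261/2500
4 2 2153/2500
5 5/2 4237/5000
6 3 2087/2500
7 7/2 791/1000
8 4 3891/5000
s(2y) = (1/(2153/2500) − 1)/(2) = 347/4306 ≈ 8.0585%

step 1 [0.5y] bond c/2=3/100: DF=(496769/500000 − 3/100·(0))/(1+3/100) = 4823/5000 ≈ 0.964600
step 2 [1y] bond c/2=1/25: DF=(125853/125000 − 1/25·(0.964600))/(1+1/25) = 931/1000 ≈ 0.931000
step 3 [1.5y] zero: DF = P = 2261/2500 ≈ 0.904400
step 4 [2y] bond c/2=1/50: DF=(116803/125000 − 1/50·(0.964600+0.931000+0.904400))/(1+1/50) = 2153/2500 ≈ 0.861200
step 5 [2.5y] swap r/2=763/22543: DF=(1 − 763/22543·(0.964600+0.931000+0.904400+0.861200))/(1+763/22543) = 4237/5000 ≈ 0.847400
step 6 [3y] swap r/2=826/26717: DF=(1 − 826/26717·(0.964600+0.931000+0.904400+0.861200+0.847400))/(1+826/26717) = 2087/2500 ≈ 0.834800
step 7 [3.5y] bond c/2=1/80: DF=(5423/6250 − 1/80·(0.964600+0.931000+0.904400+0.861200+0.847400+0.834800))/(1+1/80) = 791/1000 ≈ 0.791000
step 8 [4y] bond c/2=3/400: DF=(1660089/2000000 − 3/400·(0.964600+0.931000+0.904400+0.861200+0.847400+0.834800+0.791000))/(1+3/400) = 3891/5000 ≈ 0.778200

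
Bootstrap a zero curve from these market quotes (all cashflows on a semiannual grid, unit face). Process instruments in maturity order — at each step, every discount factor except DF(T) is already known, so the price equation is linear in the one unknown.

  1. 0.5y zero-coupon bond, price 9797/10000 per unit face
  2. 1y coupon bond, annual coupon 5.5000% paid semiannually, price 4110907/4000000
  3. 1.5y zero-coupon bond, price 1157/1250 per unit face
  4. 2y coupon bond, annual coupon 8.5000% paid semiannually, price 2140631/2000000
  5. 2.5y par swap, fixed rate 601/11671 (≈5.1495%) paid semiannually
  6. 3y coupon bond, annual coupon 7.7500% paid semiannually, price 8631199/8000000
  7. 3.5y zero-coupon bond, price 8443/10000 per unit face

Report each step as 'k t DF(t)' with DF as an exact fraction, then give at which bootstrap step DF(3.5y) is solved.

step 1 [0.5y] zero: DF = P = 9797/10000 ≈ 0.979700
step 2 [1y] bond c/2=11/400: DF=(4110907/4000000 − 11/400·(0.979700))/(1+11/400) = 487/500 ≈ 0.974000
step 3 [1.5y] zero: DF = P = 1157/1250 ≈ 0.925600
step 4 [2y] bond c/2=17/400: DF=(2140631/2000000 − 17/400·(0.979700+0.974000+0.925600))/(1+17/400) = 9093/10000 ≈ 0.909300
step 5 [2.5y] swap r/2=601/23342: DF=(1 − 601/23342·(0.979700+0.974000+0.925600+0.909300))/(1+601/23342) = 4399/5000 ≈ 0.879800
step 6 [3y] bond c/2=31/800: DF=(8631199/8000000 − 31/800·(0.979700+0.974000+0.925600+0.909300+0.879800))/(1+31/800) = 1729/2000 ≈ 0.864500
step 7 [3.5y] zero: DF = P = 8443/10000 ≈ 0.844300

1 1/2 9797/10000
2 1 487/500
3 3/2 1157/1250
4 2 9093/10000
5 5/2 4399/5000
6 3 1729/2000
7 7/2 8443/10000
DF(3.5y) is solved at step 7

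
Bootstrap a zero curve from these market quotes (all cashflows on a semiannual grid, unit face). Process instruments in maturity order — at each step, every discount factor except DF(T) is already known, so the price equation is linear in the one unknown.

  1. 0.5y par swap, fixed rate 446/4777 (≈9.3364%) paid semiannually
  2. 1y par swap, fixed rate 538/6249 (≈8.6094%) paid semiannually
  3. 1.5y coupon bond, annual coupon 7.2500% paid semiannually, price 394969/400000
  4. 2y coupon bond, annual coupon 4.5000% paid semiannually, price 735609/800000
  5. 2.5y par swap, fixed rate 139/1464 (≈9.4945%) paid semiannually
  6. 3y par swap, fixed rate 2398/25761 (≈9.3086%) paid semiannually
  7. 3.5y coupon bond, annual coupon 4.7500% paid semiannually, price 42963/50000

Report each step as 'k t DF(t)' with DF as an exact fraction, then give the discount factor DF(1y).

step 1 [0.5y] swap r/2=223/4777: DF=(1 − 223/4777·(0))/(1+223/4777) = 4777/5000 ≈ 0.955400
step 2 [1y] swap r/2=269/6249: DF=(1 − 269/6249·(0.955400))/(1+269/6249) = 9193/10000 ≈ 0.919300
step 3 [1.5y] bond c/2=29/800: DF=(394969/400000 − 29/800·(0.955400+0.919300))/(1+29/800) = 8873/10000 ≈ 0.887300
step 4 [2y] bond c/2=9/400: DF=(735609/800000 − 9/400·(0.955400+0.919300+0.887300))/(1+9/400) = 1677/2000 ≈ 0.838500
step 5 [2.5y] swap r/2=139/2928: DF=(1 − 139/2928·(0.955400+0.919300+0.887300+0.838500))/(1+139/2928) = 1583/2000 ≈ 0.791500
step 6 [3y] swap r/2=1199/25761: DF=(1 − 1199/25761·(0.955400+0.919300+0.887300+0.838500+0.791500))/(1+1199/25761) = 3801/5000 ≈ 0.760200
step 7 [3.5y] bond c/2=19/800: DF=(42963/50000 − 19/800·(0.955400+0.919300+0.887300+0.838500+0.791500+0.760200))/(1+19/800) = 3599/5000 ≈ 0.719800

1 1/2 4777/5000
2 1 9193/10000
3 3/2 8873/10000
4 2 1677/2000
5 5/2 1583/2000
6 3 3801/5000
7 7/2 3599/5000
DF(1y) = 9193/10000 ≈ 0.919300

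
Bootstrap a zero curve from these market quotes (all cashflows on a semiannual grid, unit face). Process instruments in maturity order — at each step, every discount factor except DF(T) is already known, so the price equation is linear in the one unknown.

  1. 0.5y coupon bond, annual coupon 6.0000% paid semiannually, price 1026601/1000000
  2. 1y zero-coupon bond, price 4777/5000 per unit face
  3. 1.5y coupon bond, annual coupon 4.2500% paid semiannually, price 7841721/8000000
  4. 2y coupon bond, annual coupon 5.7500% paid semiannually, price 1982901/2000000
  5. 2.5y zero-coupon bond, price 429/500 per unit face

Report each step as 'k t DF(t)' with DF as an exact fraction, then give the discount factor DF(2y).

step 1 [0.5y] bond c/2=3/100: DF=(1026601/1000000 − 3/100·(0))/(1+3/100) = 9967/10000 ≈ 0.996700
step 2 [1y] zero: DF = P = 4777/5000 ≈ 0.955400
step 3 [1.5y] bond c/2=17/800: DF=(7841721/8000000 − 17/800·(0.996700+0.955400))/(1+17/800) = 1149/1250 ≈ 0.919200
step 4 [2y] bond c/2=23/800: DF=(1982901/2000000 − 23/800·(0.996700+0.955400+0.919200))/(1+23/800) = 1767/2000 ≈ 0.883500
step 5 [2.5y] zero: DF = P = 429/500 ≈ 0.858000

1 1/2 9967/10000
2 1 4777/5000
3 3/2 1149/1250
4 2 1767/2000
5 5/2 429/500
DF(2y) = 1767/2000 ≈ 0.883500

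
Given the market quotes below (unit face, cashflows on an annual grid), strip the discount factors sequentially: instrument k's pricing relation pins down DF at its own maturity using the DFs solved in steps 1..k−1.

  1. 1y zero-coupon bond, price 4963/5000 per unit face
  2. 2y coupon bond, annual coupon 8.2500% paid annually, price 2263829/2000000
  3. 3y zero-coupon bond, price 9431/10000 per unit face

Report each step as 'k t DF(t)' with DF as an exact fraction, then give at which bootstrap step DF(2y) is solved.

step 1 [1y] zero: DF = P = 4963/5000 ≈ 0.992600
step 2 [2y] bond c/1=33/400: DF=(2263829/2000000 − 33/400·(0.992600))/(1+33/400) = 97/100 ≈ 0.970000
step 3 [3y] zero: DF = P = 9431/10000 ≈ 0.943100

1 1 4963/5000
2 2 97/100
3 3 9431/10000
DF(2y) is solved at step 2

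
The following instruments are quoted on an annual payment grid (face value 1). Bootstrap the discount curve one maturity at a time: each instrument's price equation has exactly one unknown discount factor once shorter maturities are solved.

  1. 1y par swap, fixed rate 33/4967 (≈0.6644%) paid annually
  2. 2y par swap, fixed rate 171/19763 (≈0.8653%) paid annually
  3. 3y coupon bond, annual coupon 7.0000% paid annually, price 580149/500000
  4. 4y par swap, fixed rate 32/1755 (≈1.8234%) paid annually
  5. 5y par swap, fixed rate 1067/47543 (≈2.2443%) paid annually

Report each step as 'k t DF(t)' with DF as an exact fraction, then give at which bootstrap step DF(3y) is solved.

1 1 4967/5000
2 2 9829/10000
3 3 9551/10000
4 4 581/625
5 5 8933/10000
DF(3y) is solved at step 3

step 1 [1y] swap r/1=33/4967: DF=(1 − 33/4967·(0))/(1+33/4967) = 4967/5000 ≈ 0.993400
step 2 [2y] swap r/1=171/19763: DF=(1 − 171/19763·(0.993400))/(1+171/19763) = 9829/10000 ≈ 0.982900
step 3 [3y] bond c/1=7/100: DF=(580149/500000 − 7/100·(0.993400+0.982900))/(1+7/100) = 9551/10000 ≈ 0.955100
step 4 [4y] swap r/1=32/1755: DF=(1 − 32/1755·(0.993400+0.982900+0.955100))/(1+32/1755) = 581/625 ≈ 0.929600
step 5 [5y] swap r/1=1067/47543: DF=(1 − 1067/47543·(0.993400+0.982900+0.955100+0.929600))/(1+1067/47543) = 8933/10000 ≈ 0.893300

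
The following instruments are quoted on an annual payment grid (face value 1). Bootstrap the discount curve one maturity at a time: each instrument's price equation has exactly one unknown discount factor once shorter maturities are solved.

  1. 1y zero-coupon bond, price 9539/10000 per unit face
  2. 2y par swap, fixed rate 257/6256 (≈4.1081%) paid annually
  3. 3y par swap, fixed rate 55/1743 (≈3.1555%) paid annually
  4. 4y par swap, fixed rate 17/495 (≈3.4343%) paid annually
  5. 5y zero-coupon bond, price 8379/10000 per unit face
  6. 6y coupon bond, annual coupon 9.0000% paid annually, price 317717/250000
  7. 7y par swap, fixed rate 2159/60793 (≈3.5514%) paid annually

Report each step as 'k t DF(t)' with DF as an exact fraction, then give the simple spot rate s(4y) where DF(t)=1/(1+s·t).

step 1 [1y] zero: DF = P = 9539/10000 ≈ 0.953900
step 2 [2y] swap r/1=257/6256: DF=(1 − 257/6256·(0.953900))/(1+257/6256) = 9229/10000 ≈ 0.922900
step 3 [3y] swap r/1=55/1743: DF=(1 − 55/1743·(0.953900+0.922900))/(1+55/1743) = 114/125 ≈ 0.912000
step 4 [4y] swap r/1=17/495: DF=(1 − 17/495·(0.953900+0.922900+0.912000))/(1+17/495) = 4371/5000 ≈ 0.874200
step 5 [5y] zero: DF = P = 8379/10000 ≈ 0.837900
step 6 [6y] bond c/1=9/100: DF=(317717/250000 − 9/100·(0.953900+0.922900+0.912000+0.874200+0.837900))/(1+9/100) = 7943/10000 ≈ 0.794300
step 7 [7y] swap r/1=2159/60793: DF=(1 − 2159/60793·(0.953900+0.922900+0.912000+0.874200+0.837900+0.794300))/(1+2159/60793) = 7841/10000 ≈ 0.784100

1 1 9539/10000
2 2 9229/10000
3 3 114/125
4 4 4371/5000
5 5 8379/10000
6 6 7943/10000
7 7 7841/10000
s(4y) = (1/(4371/5000) − 1)/(4) = 629/17484 ≈ 3.5976%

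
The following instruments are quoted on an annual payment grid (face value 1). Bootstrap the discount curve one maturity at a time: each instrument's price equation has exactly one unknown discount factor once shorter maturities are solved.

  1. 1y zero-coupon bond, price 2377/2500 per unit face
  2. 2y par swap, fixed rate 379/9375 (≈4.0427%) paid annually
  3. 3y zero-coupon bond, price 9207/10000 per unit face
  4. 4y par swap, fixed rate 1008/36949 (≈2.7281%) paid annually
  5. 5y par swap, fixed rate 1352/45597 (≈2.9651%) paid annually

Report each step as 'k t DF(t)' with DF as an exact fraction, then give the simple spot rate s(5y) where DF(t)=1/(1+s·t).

1 1 2377/2500
2 2 4621/5000
3 3 9207/10000
4 4 562/625
5 5 1081/1250
s(5y) = (1/(1081/1250) − 1)/(5) = 169/5405 ≈ 3.1267%

step 1 [1y] zero: DF = P = 2377/2500 ≈ 0.950800
step 2 [2y] swap r/1=379/9375: DF=(1 − 379/9375·(0.950800))/(1+379/9375) = 4621/5000 ≈ 0.924200
step 3 [3y] zero: DF = P = 9207/10000 ≈ 0.920700
step 4 [4y] swap r/1=1008/36949: DF=(1 − 1008/36949·(0.950800+0.924200+0.920700))/(1+1008/36949) = 562/625 ≈ 0.899200
step 5 [5y] swap r/1=1352/45597: DF=(1 − 1352/45597·(0.950800+0.924200+0.920700+0.899200))/(1+1352/45597) = 1081/1250 ≈ 0.864800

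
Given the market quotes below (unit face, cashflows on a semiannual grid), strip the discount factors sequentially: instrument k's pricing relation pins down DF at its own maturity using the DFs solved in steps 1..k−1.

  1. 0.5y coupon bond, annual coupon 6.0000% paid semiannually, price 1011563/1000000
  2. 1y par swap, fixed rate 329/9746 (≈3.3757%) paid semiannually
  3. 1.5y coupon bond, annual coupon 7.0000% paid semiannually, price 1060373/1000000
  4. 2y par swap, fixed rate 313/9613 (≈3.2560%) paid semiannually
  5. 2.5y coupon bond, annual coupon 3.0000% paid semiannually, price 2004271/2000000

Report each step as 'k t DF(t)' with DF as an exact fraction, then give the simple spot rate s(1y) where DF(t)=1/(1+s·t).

1 1/2 9821/10000
2 1 9671/10000
3 3/2 4793/5000
4 2 4687/5000
5 5/2 1861/2000
s(1y) = (1/(9671/10000) − 1)/(1) = 329/9671 ≈ 3.4019%

step 1 [0.5y] bond c/2=3/100: DF=(1011563/1000000 − 3/100·(0))/(1+3/100) = 9821/10000 ≈ 0.982100
step 2 [1y] swap r/2=329/19492: DF=(1 − 329/19492·(0.982100))/(1+329/19492) = 9671/10000 ≈ 0.967100
step 3 [1.5y] bond c/2=7/200: DF=(1060373/1000000 − 7/200·(0.982100+0.967100))/(1+7/200) = 4793/5000 ≈ 0.958600
step 4 [2y] swap r/2=313/19226: DF=(1 − 313/19226·(0.982100+0.967100+0.958600))/(1+313/19226) = 4687/5000 ≈ 0.937400
step 5 [2.5y] bond c/2=3/200: DF=(2004271/2000000 − 3/200·(0.982100+0.967100+0.958600+0.937400))/(1+3/200) = 1861/2000 ≈ 0.930500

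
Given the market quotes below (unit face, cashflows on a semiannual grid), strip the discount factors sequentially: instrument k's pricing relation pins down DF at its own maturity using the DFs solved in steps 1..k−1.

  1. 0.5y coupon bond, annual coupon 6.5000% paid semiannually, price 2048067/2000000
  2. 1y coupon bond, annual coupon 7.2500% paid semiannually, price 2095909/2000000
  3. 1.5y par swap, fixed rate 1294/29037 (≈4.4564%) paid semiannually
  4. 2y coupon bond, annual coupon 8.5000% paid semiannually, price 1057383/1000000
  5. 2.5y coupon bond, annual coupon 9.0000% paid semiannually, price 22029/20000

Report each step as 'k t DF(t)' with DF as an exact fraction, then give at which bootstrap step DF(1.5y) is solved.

step 1 [0.5y] bond c/2=13/400: DF=(2048067/2000000 − 13/400·(0))/(1+13/400) = 4959/5000 ≈ 0.991800
step 2 [1y] bond c/2=29/800: DF=(2095909/2000000 − 29/800·(0.991800))/(1+29/800) = 4883/5000 ≈ 0.976600
step 3 [1.5y] swap r/2=647/29037: DF=(1 − 647/29037·(0.991800+0.976600))/(1+647/29037) = 9353/10000 ≈ 0.935300
step 4 [2y] bond c/2=17/400: DF=(1057383/1000000 − 17/400·(0.991800+0.976600+0.935300))/(1+17/400) = 8959/10000 ≈ 0.895900
step 5 [2.5y] bond c/2=9/200: DF=(22029/20000 − 9/200·(0.991800+0.976600+0.935300+0.895900))/(1+9/200) = 1113/1250 ≈ 0.890400

1 1/2 4959/5000
2 1 4883/5000
3 3/2 9353/10000
4 2 8959/10000
5 5/2 1113/1250
DF(1.5y) is solved at step 3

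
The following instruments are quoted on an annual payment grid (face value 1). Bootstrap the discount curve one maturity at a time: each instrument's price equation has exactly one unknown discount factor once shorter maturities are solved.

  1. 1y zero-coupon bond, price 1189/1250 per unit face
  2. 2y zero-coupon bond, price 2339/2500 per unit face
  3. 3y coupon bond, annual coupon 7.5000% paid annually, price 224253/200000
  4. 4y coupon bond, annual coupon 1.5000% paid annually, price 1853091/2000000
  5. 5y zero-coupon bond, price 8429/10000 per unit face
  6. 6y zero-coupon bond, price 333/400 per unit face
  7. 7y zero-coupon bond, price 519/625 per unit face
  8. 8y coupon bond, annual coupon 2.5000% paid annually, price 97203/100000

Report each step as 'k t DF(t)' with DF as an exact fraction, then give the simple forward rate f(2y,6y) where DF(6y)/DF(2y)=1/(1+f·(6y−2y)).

1 1 1189/1250
2 2 2339/2500
3 3 4557/5000
4 4 1743/2000
5 5 8429/10000
6 6 333/400
7 7 519/625
8 8 7977/10000
f(2y,6y) = ((2339/2500)/(333/400) − 1)/(4) = 1031/33300 ≈ 3.0961%

step 1 [1y] zero: DF = P = 1189/1250 ≈ 0.951200
step 2 [2y] zero: DF = P = 2339/2500 ≈ 0.935600
step 3 [3y] bond c/1=3/40: DF=(224253/200000 − 3/40·(0.951200+0.935600))/(1+3/40) = 4557/5000 ≈ 0.911400
step 4 [4y] bond c/1=3/200: DF=(1853091/2000000 − 3/200·(0.951200+0.935600+0.911400))/(1+3/200) = 1743/2000 ≈ 0.871500
step 5 [5y] zero: DF = P = 8429/10000 ≈ 0.842900
step 6 [6y] zero: DF = P = 333/400 ≈ 0.832500
step 7 [7y] zero: DF = P = 519/625 ≈ 0.830400
step 8 [8y] bond c/1=1/40: DF=(97203/100000 − 1/40·(0.951200+0.935600+0.911400+0.871500+0.842900+0.832500+0.830400))/(1+1/40) = 7977/10000 ≈ 0.797700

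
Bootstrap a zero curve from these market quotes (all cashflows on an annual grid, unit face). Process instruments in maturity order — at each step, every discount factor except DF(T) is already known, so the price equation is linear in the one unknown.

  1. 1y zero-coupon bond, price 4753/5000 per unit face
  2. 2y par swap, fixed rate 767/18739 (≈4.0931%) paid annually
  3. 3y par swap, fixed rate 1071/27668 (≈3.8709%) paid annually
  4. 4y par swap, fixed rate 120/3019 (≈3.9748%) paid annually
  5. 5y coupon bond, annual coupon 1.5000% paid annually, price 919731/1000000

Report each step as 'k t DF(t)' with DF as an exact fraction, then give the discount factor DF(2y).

step 1 [1y] zero: DF = P = 4753/5000 ≈ 0.950600
step 2 [2y] swap r/1=767/18739: DF=(1 − 767/18739·(0.950600))/(1+767/18739) = 9233/10000 ≈ 0.923300
step 3 [3y] swap r/1=1071/27668: DF=(1 − 1071/27668·(0.950600+0.923300))/(1+1071/27668) = 8929/10000 ≈ 0.892900
step 4 [4y] swap r/1=120/3019: DF=(1 − 120/3019·(0.950600+0.923300+0.892900))/(1+120/3019) = 107/125 ≈ 0.856000
step 5 [5y] bond c/1=3/200: DF=(919731/1000000 − 3/200·(0.950600+0.923300+0.892900+0.856000))/(1+3/200) = 4263/5000 ≈ 0.852600

1 1 4753/5000
2 2 9233/10000
3 3 8929/10000
4 4 107/125
5 5 4263/5000
DF(2y) = 9233/10000 ≈ 0.923300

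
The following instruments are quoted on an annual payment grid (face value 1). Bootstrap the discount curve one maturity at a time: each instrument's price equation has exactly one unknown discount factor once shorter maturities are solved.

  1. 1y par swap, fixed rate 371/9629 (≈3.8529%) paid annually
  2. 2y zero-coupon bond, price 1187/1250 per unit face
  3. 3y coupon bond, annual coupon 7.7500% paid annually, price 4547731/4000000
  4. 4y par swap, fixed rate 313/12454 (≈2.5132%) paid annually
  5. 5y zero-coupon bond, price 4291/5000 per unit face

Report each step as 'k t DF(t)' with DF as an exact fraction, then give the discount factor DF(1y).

step 1 [1y] swap r/1=371/9629: DF=(1 − 371/9629·(0))/(1+371/9629) = 9629/10000 ≈ 0.962900
step 2 [2y] zero: DF = P = 1187/1250 ≈ 0.949600
step 3 [3y] bond c/1=31/400: DF=(4547731/4000000 − 31/400·(0.962900+0.949600))/(1+31/400) = 1147/1250 ≈ 0.917600
step 4 [4y] swap r/1=313/12454: DF=(1 − 313/12454·(0.962900+0.949600+0.917600))/(1+313/12454) = 9061/10000 ≈ 0.906100
step 5 [5y] zero: DF = P = 4291/5000 ≈ 0.858200

1 1 9629/10000
2 2 1187/1250
3 3 1147/1250
4 4 9061/10000
5 5 4291/5000
DF(1y) = 9629/10000 ≈ 0.962900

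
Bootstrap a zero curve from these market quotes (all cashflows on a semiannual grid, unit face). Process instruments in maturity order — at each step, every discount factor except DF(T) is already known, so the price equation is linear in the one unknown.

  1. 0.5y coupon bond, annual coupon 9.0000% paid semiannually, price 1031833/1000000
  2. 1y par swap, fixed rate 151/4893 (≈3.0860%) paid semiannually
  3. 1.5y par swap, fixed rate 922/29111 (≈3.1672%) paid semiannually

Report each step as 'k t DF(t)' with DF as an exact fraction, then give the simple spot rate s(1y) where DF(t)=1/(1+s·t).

step 1 [0.5y] bond c/2=9/200: DF=(1031833/1000000 − 9/200·(0))/(1+9/200) = 4937/5000 ≈ 0.987400
step 2 [1y] swap r/2=151/9786: DF=(1 − 151/9786·(0.987400))/(1+151/9786) = 4849/5000 ≈ 0.969800
step 3 [1.5y] swap r/2=461/29111: DF=(1 − 461/29111·(0.987400+0.969800))/(1+461/29111) = 9539/10000 ≈ 0.953900

1 1/2 4937/5000
2 1 4849/5000
3 3/2 9539/10000
s(1y) = (1/(4849/5000) − 1)/(1) = 151/4849 ≈ 3.1140%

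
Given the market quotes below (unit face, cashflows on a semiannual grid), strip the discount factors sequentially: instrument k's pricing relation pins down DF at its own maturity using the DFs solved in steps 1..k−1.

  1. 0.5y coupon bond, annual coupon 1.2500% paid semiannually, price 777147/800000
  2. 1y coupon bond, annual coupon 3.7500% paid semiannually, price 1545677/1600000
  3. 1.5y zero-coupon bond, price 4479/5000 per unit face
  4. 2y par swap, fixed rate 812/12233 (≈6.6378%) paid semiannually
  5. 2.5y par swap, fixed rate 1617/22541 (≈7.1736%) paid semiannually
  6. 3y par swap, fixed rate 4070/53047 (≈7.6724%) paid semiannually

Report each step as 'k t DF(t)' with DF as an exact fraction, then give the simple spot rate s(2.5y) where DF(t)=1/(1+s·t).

step 1 [0.5y] bond c/2=1/160: DF=(777147/800000 − 1/160·(0))/(1+1/160) = 4827/5000 ≈ 0.965400
step 2 [1y] bond c/2=3/160: DF=(1545677/1600000 − 3/160·(0.965400))/(1+3/160) = 1861/2000 ≈ 0.930500
step 3 [1.5y] zero: DF = P = 4479/5000 ≈ 0.895800
step 4 [2y] swap r/2=406/12233: DF=(1 − 406/12233·(0.965400+0.930500+0.895800))/(1+406/12233) = 4391/5000 ≈ 0.878200
step 5 [2.5y] swap r/2=1617/45082: DF=(1 − 1617/45082·(0.965400+0.930500+0.895800+0.878200))/(1+1617/45082) = 8383/10000 ≈ 0.838300
step 6 [3y] swap r/2=2035/53047: DF=(1 − 2035/53047·(0.965400+0.930500+0.895800+0.878200+0.838300))/(1+2035/53047) = 1593/2000 ≈ 0.796500

1 1/2 4827/5000
2 1 1861/2000
3 3/2 4479/5000
4 2 4391/5000
5 5/2 8383/10000
6 3 1593/2000
s(2.5y) = (1/(8383/10000) − 1)/(5/2) = 3234/41915 ≈ 7.7156%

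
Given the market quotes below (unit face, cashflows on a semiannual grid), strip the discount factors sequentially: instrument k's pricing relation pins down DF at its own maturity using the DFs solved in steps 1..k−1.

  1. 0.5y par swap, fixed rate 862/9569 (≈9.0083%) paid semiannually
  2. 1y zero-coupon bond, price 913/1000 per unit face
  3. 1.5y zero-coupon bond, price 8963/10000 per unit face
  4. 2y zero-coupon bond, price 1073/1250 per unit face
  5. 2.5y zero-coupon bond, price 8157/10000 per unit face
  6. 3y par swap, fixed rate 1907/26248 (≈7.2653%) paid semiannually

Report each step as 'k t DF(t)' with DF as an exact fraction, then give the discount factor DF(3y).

step 1 [0.5y] swap r/2=431/9569: DF=(1 − 431/9569·(0))/(1+431/9569) = 9569/10000 ≈ 0.956900
step 2 [1y] zero: DF = P = 913/1000 ≈ 0.913000
step 3 [1.5y] zero: DF = P = 8963/10000 ≈ 0.896300
step 4 [2y] zero: DF = P = 1073/1250 ≈ 0.858400
step 5 [2.5y] zero: DF = P = 8157/10000 ≈ 0.815700
step 6 [3y] swap r/2=1907/52496: DF=(1 − 1907/52496·(0.956900+0.913000+0.896300+0.858400+0.815700))/(1+1907/52496) = 8093/10000 ≈ 0.809300

1 1/2 9569/10000
2 1 913/1000
3 3/2 8963/10000
4 2 1073/1250
5 5/2 8157/10000
6 3 8093/10000
DF(3y) = 8093/10000 ≈ 0.809300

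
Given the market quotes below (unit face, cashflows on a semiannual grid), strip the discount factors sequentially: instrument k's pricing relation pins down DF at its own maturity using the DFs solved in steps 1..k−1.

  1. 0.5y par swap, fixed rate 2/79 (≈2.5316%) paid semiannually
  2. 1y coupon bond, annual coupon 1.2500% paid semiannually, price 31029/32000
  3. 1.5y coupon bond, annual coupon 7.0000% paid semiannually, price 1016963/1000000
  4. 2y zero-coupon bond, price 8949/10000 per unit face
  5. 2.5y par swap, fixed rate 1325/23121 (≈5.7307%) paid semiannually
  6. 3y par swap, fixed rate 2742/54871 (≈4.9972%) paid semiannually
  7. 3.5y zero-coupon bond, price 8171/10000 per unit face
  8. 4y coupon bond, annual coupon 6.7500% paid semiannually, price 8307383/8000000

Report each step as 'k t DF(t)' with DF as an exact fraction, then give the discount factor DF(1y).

1 1/2 79/80
2 1 383/400
3 3/2 573/625
4 2 8949/10000
5 5/2 347/400
6 3 8629/10000
7 7/2 8171/10000
8 4 7987/10000
DF(1y) = 383/400 ≈ 0.957500

step 1 [0.5y] swap r/2=1/79: DF=(1 − 1/79·(0))/(1+1/79) = 79/80 ≈ 0.987500
step 2 [1y] bond c/2=1/160: DF=(31029/32000 − 1/160·(0.987500))/(1+1/160) = 383/400 ≈ 0.957500
step 3 [1.5y] bond c/2=7/200: DF=(1016963/1000000 − 7/200·(0.987500+0.957500))/(1+7/200) = 573/625 ≈ 0.916800
step 4 [2y] zero: DF = P = 8949/10000 ≈ 0.894900
step 5 [2.5y] swap r/2=1325/46242: DF=(1 − 1325/46242·(0.987500+0.957500+0.916800+0.894900))/(1+1325/46242) = 347/400 ≈ 0.867500
step 6 [3y] swap r/2=1371/54871: DF=(1 − 1371/54871·(0.987500+0.957500+0.916800+0.894900+0.867500))/(1+1371/54871) = 8629/10000 ≈ 0.862900
step 7 [3.5y] zero: DF = P = 8171/10000 ≈ 0.817100
step 8 [4y] bond c/2=27/800: DF=(8307383/8000000 − 27/800·(0.987500+0.957500+0.916800+0.894900+0.867500+0.862900+0.817100))/(1+27/800) = 7987/10000 ≈ 0.798700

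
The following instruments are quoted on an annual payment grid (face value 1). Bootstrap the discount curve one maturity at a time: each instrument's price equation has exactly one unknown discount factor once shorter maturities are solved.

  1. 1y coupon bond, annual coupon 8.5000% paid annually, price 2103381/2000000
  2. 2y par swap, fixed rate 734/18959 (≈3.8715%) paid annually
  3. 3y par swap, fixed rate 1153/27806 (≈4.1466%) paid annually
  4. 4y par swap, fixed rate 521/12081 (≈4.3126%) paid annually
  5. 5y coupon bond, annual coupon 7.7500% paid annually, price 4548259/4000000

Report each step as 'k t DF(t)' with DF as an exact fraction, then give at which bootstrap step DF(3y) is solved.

step 1 [1y] bond c/1=17/200: DF=(2103381/2000000 − 17/200·(0))/(1+17/200) = 9693/10000 ≈ 0.969300
step 2 [2y] swap r/1=734/18959: DF=(1 − 734/18959·(0.969300))/(1+734/18959) = 4633/5000 ≈ 0.926600
step 3 [3y] swap r/1=1153/27806: DF=(1 − 1153/27806·(0.969300+0.926600))/(1+1153/27806) = 8847/10000 ≈ 0.884700
step 4 [4y] swap r/1=521/12081: DF=(1 − 521/12081·(0.969300+0.926600+0.884700))/(1+521/12081) = 8437/10000 ≈ 0.843700
step 5 [5y] bond c/1=31/400: DF=(4548259/4000000 − 31/400·(0.969300+0.926600+0.884700+0.843700))/(1+31/400) = 3973/5000 ≈ 0.794600

1 1 9693/10000
2 2 4633/5000
3 3 8847/10000
4 4 8437/10000
5 5 3973/5000
DF(3y) is solved at step 3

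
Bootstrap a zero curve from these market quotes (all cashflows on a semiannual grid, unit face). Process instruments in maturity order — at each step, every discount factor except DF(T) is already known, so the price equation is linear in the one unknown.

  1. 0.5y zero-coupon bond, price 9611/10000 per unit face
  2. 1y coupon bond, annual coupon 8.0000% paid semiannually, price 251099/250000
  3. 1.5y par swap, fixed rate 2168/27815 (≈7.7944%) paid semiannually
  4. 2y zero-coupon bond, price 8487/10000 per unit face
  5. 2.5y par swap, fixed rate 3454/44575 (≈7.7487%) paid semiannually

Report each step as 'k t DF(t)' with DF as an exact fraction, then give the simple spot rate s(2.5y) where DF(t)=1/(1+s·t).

step 1 [0.5y] zero: DF = P = 9611/10000 ≈ 0.961100
step 2 [1y] bond c/2=1/25: DF=(251099/250000 − 1/25·(0.961100))/(1+1/25) = 1161/1250 ≈ 0.928800
step 3 [1.5y] swap r/2=1084/27815: DF=(1 − 1084/27815·(0.961100+0.928800))/(1+1084/27815) = 2229/2500 ≈ 0.891600
step 4 [2y] zero: DF = P = 8487/10000 ≈ 0.848700
step 5 [2.5y] swap r/2=1727/44575: DF=(1 − 1727/44575·(0.961100+0.928800+0.891600+0.848700))/(1+1727/44575) = 8273/10000 ≈ 0.827300

1 1/2 9611/10000
2 1 1161/1250
3 3/2 2229/2500
4 2 8487/10000
5 5/2 8273/10000
s(2.5y) = (1/(8273/10000) − 1)/(5/2) = 3454/41365 ≈ 8.3501%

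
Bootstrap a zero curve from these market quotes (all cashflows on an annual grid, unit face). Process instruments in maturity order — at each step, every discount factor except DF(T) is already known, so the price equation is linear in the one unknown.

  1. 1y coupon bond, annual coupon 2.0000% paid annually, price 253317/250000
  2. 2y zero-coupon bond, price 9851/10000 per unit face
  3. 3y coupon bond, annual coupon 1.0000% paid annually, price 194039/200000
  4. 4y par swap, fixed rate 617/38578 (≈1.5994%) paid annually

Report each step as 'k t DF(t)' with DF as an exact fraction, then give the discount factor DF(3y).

1 1 4967/5000
2 2 9851/10000
3 3 941/1000
4 4 9383/10000
DF(3y) = 941/1000 ≈ 0.941000

step 1 [1y] bond c/1=1/50: DF=(253317/250000 − 1/50·(0))/(1+1/50) = 4967/5000 ≈ 0.993400
step 2 [2y] zero: DF = P = 9851/10000 ≈ 0.985100
step 3 [3y] bond c/1=1/100: DF=(194039/200000 − 1/100·(0.993400+0.985100))/(1+1/100) = 941/1000 ≈ 0.941000
step 4 [4y] swap r/1=617/38578: DF=(1 − 617/38578·(0.993400+0.985100+0.941000))/(1+617/38578) = 9383/10000 ≈ 0.938300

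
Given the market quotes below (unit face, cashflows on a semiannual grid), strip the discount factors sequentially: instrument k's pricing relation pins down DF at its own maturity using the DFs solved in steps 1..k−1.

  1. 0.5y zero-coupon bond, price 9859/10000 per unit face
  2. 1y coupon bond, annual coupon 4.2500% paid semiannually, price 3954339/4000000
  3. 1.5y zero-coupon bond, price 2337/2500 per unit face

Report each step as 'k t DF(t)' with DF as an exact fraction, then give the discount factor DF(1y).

1 1/2 9859/10000
2 1 379/400
3 3/2 2337/2500
DF(1y) = 379/400 ≈ 0.947500

step 1 [0.5y] zero: DF = P = 9859/10000 ≈ 0.985900
step 2 [1y] bond c/2=17/800: DF=(3954339/4000000 − 17/800·(0.985900))/(1+17/800) = 379/400 ≈ 0.947500
step 3 [1.5y] zero: DF = P = 2337/2500 ≈ 0.934800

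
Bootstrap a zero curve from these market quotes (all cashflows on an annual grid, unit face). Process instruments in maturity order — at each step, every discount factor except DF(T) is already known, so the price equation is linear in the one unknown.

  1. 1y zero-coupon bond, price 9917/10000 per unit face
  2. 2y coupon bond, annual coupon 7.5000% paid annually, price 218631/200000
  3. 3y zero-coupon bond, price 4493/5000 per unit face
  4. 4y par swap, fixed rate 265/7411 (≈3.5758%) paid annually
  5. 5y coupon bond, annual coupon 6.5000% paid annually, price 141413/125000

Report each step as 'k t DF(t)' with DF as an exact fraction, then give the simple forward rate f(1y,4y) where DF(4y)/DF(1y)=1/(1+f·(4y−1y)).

1 1 9917/10000
2 2 9477/10000
3 3 4493/5000
4 4 347/400
5 5 8361/10000
f(1y,4y) = ((9917/10000)/(347/400) − 1)/(3) = 414/8675 ≈ 4.7723%

step 1 [1y] zero: DF = P = 9917/10000 ≈ 0.991700
step 2 [2y] bond c/1=3/40: DF=(218631/200000 − 3/40·(0.991700))/(1+3/40) = 9477/10000 ≈ 0.947700
step 3 [3y] zero: DF = P = 4493/5000 ≈ 0.898600
step 4 [4y] swap r/1=265/7411: DF=(1 − 265/7411·(0.991700+0.947700+0.898600))/(1+265/7411) = 347/400 ≈ 0.867500
step 5 [5y] bond c/1=13/200: DF=(141413/125000 − 13/200·(0.991700+0.947700+0.898600+0.867500))/(1+13/200) = 8361/10000 ≈ 0.836100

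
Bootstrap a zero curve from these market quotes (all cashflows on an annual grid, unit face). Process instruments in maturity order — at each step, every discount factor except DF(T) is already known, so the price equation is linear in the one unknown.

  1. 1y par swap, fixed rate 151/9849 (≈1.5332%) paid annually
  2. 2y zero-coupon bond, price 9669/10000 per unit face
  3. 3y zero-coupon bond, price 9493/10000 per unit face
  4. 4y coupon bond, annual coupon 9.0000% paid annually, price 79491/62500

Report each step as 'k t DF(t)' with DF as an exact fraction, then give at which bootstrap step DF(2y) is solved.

1 1 9849/10000
2 2 9669/10000
3 3 9493/10000
4 4 9273/10000
DF(2y) is solved at step 2

step 1 [1y] swap r/1=151/9849: DF=(1 − 151/9849·(0))/(1+151/9849) = 9849/10000 ≈ 0.984900
step 2 [2y] zero: DF = P = 9669/10000 ≈ 0.966900
step 3 [3y] zero: DF = P = 9493/10000 ≈ 0.949300
step 4 [4y] bond c/1=9/100: DF=(79491/62500 − 9/100·(0.984900+0.966900+0.949300))/(1+9/100) = 9273/10000 ≈ 0.927300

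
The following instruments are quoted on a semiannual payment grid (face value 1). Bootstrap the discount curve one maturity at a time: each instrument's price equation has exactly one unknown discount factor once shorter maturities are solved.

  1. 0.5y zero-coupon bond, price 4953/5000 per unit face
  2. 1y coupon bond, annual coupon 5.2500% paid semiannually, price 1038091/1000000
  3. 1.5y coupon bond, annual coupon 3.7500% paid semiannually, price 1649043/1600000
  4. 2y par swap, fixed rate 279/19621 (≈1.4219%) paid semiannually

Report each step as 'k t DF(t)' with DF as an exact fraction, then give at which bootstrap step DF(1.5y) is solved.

step 1 [0.5y] zero: DF = P = 4953/5000 ≈ 0.990600
step 2 [1y] bond c/2=21/800: DF=(1038091/1000000 − 21/800·(0.990600))/(1+21/800) = 4931/5000 ≈ 0.986200
step 3 [1.5y] bond c/2=3/160: DF=(1649043/1600000 − 3/160·(0.990600+0.986200))/(1+3/160) = 9753/10000 ≈ 0.975300
step 4 [2y] swap r/2=279/39242: DF=(1 − 279/39242·(0.990600+0.986200+0.975300))/(1+279/39242) = 9721/10000 ≈ 0.972100

1 1/2 4953/5000
2 1 4931/5000
3 3/2 9753/10000
4 2 9721/10000
DF(1.5y) is solved at step 3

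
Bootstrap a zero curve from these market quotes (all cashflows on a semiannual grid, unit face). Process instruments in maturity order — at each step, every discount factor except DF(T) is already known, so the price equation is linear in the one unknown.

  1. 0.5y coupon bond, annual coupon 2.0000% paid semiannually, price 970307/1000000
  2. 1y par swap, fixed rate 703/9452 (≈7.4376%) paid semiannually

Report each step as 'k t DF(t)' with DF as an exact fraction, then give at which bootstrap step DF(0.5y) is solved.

step 1 [0.5y] bond c/2=1/100: DF=(970307/1000000 − 1/100·(0))/(1+1/100) = 9607/10000 ≈ 0.960700
step 2 [1y] swap r/2=703/18904: DF=(1 − 703/18904·(0.960700))/(1+703/18904) = 9297/10000 ≈ 0.929700

1 1/2 9607/10000
2 1 9297/10000
DF(0.5y) is solved at step 1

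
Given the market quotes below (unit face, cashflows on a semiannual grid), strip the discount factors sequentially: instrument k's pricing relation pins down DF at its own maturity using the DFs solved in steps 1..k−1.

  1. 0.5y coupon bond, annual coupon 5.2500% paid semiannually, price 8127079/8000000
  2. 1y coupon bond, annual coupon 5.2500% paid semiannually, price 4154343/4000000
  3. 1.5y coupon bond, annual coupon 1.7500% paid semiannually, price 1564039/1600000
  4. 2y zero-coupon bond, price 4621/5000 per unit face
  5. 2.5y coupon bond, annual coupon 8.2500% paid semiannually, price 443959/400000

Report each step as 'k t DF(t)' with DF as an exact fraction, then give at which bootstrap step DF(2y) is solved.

1 1/2 9899/10000
2 1 9867/10000
3 3/2 9519/10000
4 2 4621/5000
5 5/2 9133/10000
DF(2y) is solved at step 4

step 1 [0.5y] bond c/2=21/800: DF=(8127079/8000000 − 21/800·(0))/(1+21/800) = 9899/10000 ≈ 0.989900
step 2 [1y] bond c/2=21/800: DF=(4154343/4000000 − 21/800·(0.989900))/(1+21/800) = 9867/10000 ≈ 0.986700
step 3 [1.5y] bond c/2=7/800: DF=(1564039/1600000 − 7/800·(0.989900+0.986700))/(1+7/800) = 9519/10000 ≈ 0.951900
step 4 [2y] zero: DF = P = 4621/5000 ≈ 0.924200
step 5 [2.5y] bond c/2=33/800: DF=(443959/400000 − 33/800·(0.989900+0.986700+0.951900+0.924200))/(1+33/800) = 9133/10000 ≈ 0.913300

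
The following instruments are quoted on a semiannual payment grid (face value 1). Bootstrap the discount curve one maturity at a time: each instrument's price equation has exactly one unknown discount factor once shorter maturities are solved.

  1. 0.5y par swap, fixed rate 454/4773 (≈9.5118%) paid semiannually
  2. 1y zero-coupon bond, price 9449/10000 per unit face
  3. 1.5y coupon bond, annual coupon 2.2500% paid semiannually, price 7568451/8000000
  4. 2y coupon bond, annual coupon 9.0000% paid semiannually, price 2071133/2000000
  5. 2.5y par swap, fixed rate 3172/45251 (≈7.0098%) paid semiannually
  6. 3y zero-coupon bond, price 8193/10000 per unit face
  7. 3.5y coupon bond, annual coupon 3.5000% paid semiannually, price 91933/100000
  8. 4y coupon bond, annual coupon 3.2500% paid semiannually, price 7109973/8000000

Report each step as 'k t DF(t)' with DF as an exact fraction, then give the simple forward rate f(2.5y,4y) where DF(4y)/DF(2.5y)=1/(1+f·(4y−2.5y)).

step 1 [0.5y] swap r/2=227/4773: DF=(1 − 227/4773·(0))/(1+227/4773) = 4773/5000 ≈ 0.954600
step 2 [1y] zero: DF = P = 9449/10000 ≈ 0.944900
step 3 [1.5y] bond c/2=9/800: DF=(7568451/8000000 − 9/800·(0.954600+0.944900))/(1+9/800) = 1143/1250 ≈ 0.914400
step 4 [2y] bond c/2=9/200: DF=(2071133/2000000 − 9/200·(0.954600+0.944900+0.914400))/(1+9/200) = 4349/5000 ≈ 0.869800
step 5 [2.5y] swap r/2=1586/45251: DF=(1 − 1586/45251·(0.954600+0.944900+0.914400+0.869800))/(1+1586/45251) = 4207/5000 ≈ 0.841400
step 6 [3y] zero: DF = P = 8193/10000 ≈ 0.819300
step 7 [3.5y] bond c/2=7/400: DF=(91933/100000 − 7/400·(0.954600+0.944900+0.914400+0.869800+0.841400+0.819300))/(1+7/400) = 2029/2500 ≈ 0.811600
step 8 [4y] bond c/2=13/800: DF=(7109973/8000000 − 13/800·(0.954600+0.944900+0.914400+0.869800+0.841400+0.819300+0.811600))/(1+13/800) = 7761/10000 ≈ 0.776100

1 1/2 4773/5000
2 1 9449/10000
3 3/2 1143/1250
4 2 4349/5000
5 5/2 4207/5000
6 3 8193/10000
7 7/2 2029/2500
8 4 7761/10000
f(2.5y,4y) = ((4207/5000)/(7761/10000) − 1)/(3/2) = 1306/23283 ≈ 5.6092%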